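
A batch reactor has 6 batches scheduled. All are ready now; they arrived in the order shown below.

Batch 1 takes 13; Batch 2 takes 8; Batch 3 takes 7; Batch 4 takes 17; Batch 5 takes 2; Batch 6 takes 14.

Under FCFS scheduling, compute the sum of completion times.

FIFO (arrival order): Batch 1 Batch 2 Batch 3 Batch 4 Batch 5 Batch 6.
Batch 1: 0→13
Batch 2: 13→21
Batch 3: 21→28
Batch 4: 28→45
Batch 5: 45→47
Batch 6: 47→61
Sum = 13+21+28+45+47+61 = 215.

215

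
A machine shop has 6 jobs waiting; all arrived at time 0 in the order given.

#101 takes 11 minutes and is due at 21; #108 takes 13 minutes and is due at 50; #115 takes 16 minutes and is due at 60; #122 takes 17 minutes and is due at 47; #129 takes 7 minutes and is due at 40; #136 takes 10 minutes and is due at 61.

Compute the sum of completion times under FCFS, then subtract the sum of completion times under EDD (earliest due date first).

FIFO (arrival order): #101 #108 #115 #122 #129 #136.
#101: 0→11
#108: 11→24
#115: 24→40
#122: 40→57
#129: 57→64
#136: 64→74
Sum = 11+24+40+57+64+74 = 270.
EDD (increasing due date): #101 #129 #122 #108 #115 #136.
#101: 0→11
#129: 11→18
#122: 18→35
#108: 35→48
#115: 48→64
#136: 64→74
Sum = 11+18+35+48+64+74 = 250.
Difference = 270 − 250 = 20.

20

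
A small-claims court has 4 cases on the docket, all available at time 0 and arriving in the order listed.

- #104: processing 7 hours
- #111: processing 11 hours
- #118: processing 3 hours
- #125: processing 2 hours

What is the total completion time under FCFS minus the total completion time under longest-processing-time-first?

-4

FIFO (arrival order): #104 #111 #118 #125.
#104: 0→7
#111: 7→18
#118: 18→21
#125: 21→23
Sum = 7+18+21+23 = 69.
LPT (decreasing processing time): #111 #104 #118 #125.
#111: 0→11
#104: 11→18
#118: 18→21
#125: 21→23
Sum = 11+18+21+23 = 73.
Difference = 69 − 73 = -4.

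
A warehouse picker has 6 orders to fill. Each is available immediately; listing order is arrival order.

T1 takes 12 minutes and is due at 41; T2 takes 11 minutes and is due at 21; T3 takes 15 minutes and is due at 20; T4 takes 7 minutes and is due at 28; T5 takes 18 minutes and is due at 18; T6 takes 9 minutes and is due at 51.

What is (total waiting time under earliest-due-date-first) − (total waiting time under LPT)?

-8

EDD (increasing due date): T5 T3 T2 T4 T1 T6.
T5: waits 0, runs 0→18
T3: waits 18, runs 18→33
T2: waits 33, runs 33→44
T4: waits 44, runs 44→51
T1: waits 51, runs 51→63
T6: waits 63, runs 63→72
Sum = 0+18+33+44+51+63 = 209.
LPT (decreasing processing time): T5 T3 T1 T2 T6 T4.
T5: waits 0, runs 0→18
T3: waits 18, runs 18→33
T1: waits 33, runs 33→45
T2: waits 45, runs 45→56
T6: waits 56, runs 56→65
T4: waits 65, runs 65→72
Sum = 0+18+33+45+56+65 = 217.
Difference = 209 − 217 = -8.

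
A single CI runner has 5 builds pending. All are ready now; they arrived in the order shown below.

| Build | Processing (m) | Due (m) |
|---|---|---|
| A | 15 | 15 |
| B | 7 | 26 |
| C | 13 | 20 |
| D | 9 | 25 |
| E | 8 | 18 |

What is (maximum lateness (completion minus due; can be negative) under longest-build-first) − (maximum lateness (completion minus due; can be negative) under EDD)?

1

LPT (decreasing processing time): A C D E B.
A: 0→15, due 15, lateness 0
C: 15→28, due 20, lateness 8
D: 28→37, due 25, lateness 12
E: 37→45, due 18, lateness 27
B: 45→52, due 26, lateness 26
Maximum = 27.
EDD (increasing due date): A E C D B.
A: 0→15, due 15, lateness 0
E: 15→23, due 18, lateness 5
C: 23→36, due 20, lateness 16
D: 36→45, due 25, lateness 20
B: 45→52, due 26, lateness 26
Maximum = 26.
Difference = 27 − 26 = 1.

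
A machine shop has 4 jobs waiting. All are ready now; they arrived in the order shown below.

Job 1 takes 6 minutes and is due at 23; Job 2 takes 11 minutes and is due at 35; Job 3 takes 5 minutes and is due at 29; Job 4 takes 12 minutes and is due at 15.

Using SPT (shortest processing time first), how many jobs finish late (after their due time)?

SPT (increasing processing time): Job 3 Job 1 Job 2 Job 4.
Job 3: 0→5, due 29, tardiness 0
Job 1: 5→11, due 23, tardiness 0
Job 2: 11→22, due 35, tardiness 0
Job 4: 22→34, due 15, tardiness 19
Late jobs: 1.

1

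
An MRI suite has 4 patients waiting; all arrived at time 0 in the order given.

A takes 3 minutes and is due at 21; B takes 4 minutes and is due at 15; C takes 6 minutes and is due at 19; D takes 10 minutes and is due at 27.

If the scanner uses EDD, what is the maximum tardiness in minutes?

EDD (increasing due date): B C A D.
B: 0→4, due 15, tardiness 0
C: 4→10, due 19, tardiness 0
A: 10→13, due 21, tardiness 0
D: 13→23, due 27, tardiness 0
Maximum = 0.

0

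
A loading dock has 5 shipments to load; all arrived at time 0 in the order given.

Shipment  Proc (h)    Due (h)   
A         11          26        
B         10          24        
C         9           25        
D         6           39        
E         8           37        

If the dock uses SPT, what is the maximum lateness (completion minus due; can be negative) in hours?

SPT (increasing processing time): D E C B A.
D: 0→6, due 39, lateness -33
E: 6→14, due 37, lateness -23
C: 14→23, due 25, lateness -2
B: 23→33, due 24, lateness 9
A: 33→44, due 26, lateness 18
Maximum = 18.

18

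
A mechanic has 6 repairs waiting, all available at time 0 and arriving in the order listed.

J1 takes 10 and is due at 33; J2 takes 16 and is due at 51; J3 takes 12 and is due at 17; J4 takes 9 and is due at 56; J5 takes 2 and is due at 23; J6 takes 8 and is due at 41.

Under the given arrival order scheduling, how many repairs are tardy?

3

FIFO (arrival order): J1 J2 J3 J4 J5 J6.
J1: 0→10, due 33, tardiness 0
J2: 10→26, due 51, tardiness 0
J3: 26→38, due 17, tardiness 21
J4: 38→47, due 56, tardiness 0
J5: 47→49, due 23, tardiness 26
J6: 49→57, due 41, tardiness 16
Late repairs: 3.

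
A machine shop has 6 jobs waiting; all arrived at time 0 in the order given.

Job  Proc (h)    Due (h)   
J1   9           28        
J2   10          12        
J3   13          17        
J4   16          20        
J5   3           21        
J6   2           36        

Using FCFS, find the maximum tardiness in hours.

FIFO (arrival order): J1 J2 J3 J4 J5 J6.
J1: 0→9, due 28, tardiness 0
J2: 9→19, due 12, tardiness 7
J3: 19→32, due 17, tardiness 15
J4: 32→48, due 20, tardiness 28
J5: 48→51, due 21, tardiness 30
J6: 51→53, due 36, tardiness 17
Maximum = 30.

30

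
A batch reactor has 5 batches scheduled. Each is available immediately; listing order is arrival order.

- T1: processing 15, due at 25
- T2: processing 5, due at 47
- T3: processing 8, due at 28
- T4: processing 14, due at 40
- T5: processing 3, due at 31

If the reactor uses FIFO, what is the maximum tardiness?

FIFO (arrival order): T1 T2 T3 T4 T5.
T1: 0→15, due 25, tardiness 0
T2: 15→20, due 47, tardiness 0
T3: 20→28, due 28, tardiness 0
T4: 28→42, due 40, tardiness 2
T5: 42→45, due 31, tardiness 14
Maximum = 14.

14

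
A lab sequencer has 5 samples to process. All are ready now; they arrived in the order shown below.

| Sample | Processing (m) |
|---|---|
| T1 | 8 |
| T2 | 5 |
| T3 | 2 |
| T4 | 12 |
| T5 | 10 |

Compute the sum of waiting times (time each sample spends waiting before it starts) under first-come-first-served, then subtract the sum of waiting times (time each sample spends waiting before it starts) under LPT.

FIFO (arrival order): T1 T2 T3 T4 T5.
T1: waits 0, runs 0→8
T2: waits 8, runs 8→13
T3: waits 13, runs 13→15
T4: waits 15, runs 15→27
T5: waits 27, runs 27→37
Sum = 0+8+13+15+27 = 63.
LPT (decreasing processing time): T4 T5 T1 T2 T3.
T4: waits 0, runs 0→12
T5: waits 12, runs 12→22
T1: waits 22, runs 22→30
T2: waits 30, runs 30→35
T3: waits 35, runs 35→37
Sum = 0+12+22+30+35 = 99.
Difference = 63 − 99 = -36.

-36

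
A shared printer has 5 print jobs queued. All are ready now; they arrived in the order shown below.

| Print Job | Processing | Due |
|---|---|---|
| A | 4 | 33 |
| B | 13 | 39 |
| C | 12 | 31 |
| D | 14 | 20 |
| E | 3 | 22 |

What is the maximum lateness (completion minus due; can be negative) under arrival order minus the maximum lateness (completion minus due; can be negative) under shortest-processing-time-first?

-2

FIFO (arrival order): A B C D E.
A: 0→4, due 33, lateness -29
B: 4→17, due 39, lateness -22
C: 17→29, due 31, lateness -2
D: 29→43, due 20, lateness 23
E: 43→46, due 22, lateness 24
Maximum = 24.
SPT (increasing processing time): E A C B D.
E: 0→3, due 22, lateness -19
A: 3→7, due 33, lateness -26
C: 7→19, due 31, lateness -12
B: 19→32, due 39, lateness -7
D: 32→46, due 20, lateness 26
Maximum = 26.
Difference = 24 − 26 = -2.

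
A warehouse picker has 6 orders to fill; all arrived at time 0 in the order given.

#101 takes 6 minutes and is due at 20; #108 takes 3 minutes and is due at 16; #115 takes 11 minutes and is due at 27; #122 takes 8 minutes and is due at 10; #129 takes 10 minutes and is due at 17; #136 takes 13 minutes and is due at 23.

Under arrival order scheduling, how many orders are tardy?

3

FIFO (arrival order): #101 #108 #115 #122 #129 #136.
#101: 0→6, due 20, tardiness 0
#108: 6→9, due 16, tardiness 0
#115: 9→20, due 27, tardiness 0
#122: 20→28, due 10, tardiness 18
#129: 28→38, due 17, tardiness 21
#136: 38→51, due 23, tardiness 28
Late orders: 3.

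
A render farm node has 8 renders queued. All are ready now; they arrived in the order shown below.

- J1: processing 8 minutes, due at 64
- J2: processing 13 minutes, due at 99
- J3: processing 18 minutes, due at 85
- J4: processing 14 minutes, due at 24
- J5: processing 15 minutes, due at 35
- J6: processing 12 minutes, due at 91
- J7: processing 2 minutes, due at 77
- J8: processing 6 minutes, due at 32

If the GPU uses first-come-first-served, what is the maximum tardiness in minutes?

FIFO (arrival order): J1 J2 J3 J4 J5 J6 J7 J8.
J1: 0→8, due 64, tardiness 0
J2: 8→21, due 99, tardiness 0
J3: 21→39, due 85, tardiness 0
J4: 39→53, due 24, tardiness 29
J5: 53→68, due 35, tardiness 33
J6: 68→80, due 91, tardiness 0
J7: 80→82, due 77, tardiness 5
J8: 82→88, due 32, tardiness 56
Maximum = 56.

56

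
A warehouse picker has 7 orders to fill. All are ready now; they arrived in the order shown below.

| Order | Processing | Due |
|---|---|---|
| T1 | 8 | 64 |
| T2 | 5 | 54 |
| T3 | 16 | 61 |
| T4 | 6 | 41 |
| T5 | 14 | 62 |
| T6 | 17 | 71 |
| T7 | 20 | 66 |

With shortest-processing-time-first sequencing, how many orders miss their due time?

SPT (increasing processing time): T2 T4 T1 T5 T3 T6 T7.
T2: 0→5, due 54, tardiness 0
T4: 5→11, due 41, tardiness 0
T1: 11→19, due 64, tardiness 0
T5: 19→33, due 62, tardiness 0
T3: 33→49, due 61, tardiness 0
T6: 49→66, due 71, tardiness 0
T7: 66→86, due 66, tardiness 20
Late orders: 1.

1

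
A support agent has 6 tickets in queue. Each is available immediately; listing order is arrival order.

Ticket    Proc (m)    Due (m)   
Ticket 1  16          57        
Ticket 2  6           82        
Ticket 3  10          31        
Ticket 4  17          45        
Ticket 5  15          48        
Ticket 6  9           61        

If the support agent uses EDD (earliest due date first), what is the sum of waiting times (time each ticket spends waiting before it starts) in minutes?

EDD (increasing due date): Ticket 3 Ticket 4 Ticket 5 Ticket 1 Ticket 6 Ticket 2.
Ticket 3: waits 0, runs 0→10
Ticket 4: waits 10, runs 10→27
Ticket 5: waits 27, runs 27→42
Ticket 1: waits 42, runs 42→58
Ticket 6: waits 58, runs 58→67
Ticket 2: waits 67, runs 67→73
Sum = 0+10+27+42+58+67 = 204.

204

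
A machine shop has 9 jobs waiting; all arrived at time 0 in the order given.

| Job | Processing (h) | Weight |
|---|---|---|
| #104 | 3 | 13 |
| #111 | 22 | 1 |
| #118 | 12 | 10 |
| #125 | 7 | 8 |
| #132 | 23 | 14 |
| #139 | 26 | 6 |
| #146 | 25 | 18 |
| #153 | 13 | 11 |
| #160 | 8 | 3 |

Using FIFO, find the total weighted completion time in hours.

FIFO (arrival order): #104 #111 #118 #125 #132 #139 #146 #153 #160.
#104: finishes 3, weight 13, w·C = 39
#111: finishes 25, weight 1, w·C = 25
#118: finishes 37, weight 10, w·C = 370
#125: finishes 44, weight 8, w·C = 352
#132: finishes 67, weight 14, w·C = 938
#139: finishes 93, weight 6, w·C = 558
#146: finishes 118, weight 18, w·C = 2124
#153: finishes 131, weight 11, w·C = 1441
#160: finishes 139, weight 3, w·C = 417
Sum = 39+25+370+352+938+558+2124+1441+417 = 6264.

6264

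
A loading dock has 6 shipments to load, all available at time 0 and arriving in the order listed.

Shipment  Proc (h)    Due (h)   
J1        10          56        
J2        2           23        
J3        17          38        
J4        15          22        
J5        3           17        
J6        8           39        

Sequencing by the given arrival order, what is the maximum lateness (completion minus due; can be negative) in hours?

30

FIFO (arrival order): J1 J2 J3 J4 J5 J6.
J1: 0→10, due 56, lateness -46
J2: 10→12, due 23, lateness -11
J3: 12→29, due 38, lateness -9
J4: 29→44, due 22, lateness 22
J5: 44→47, due 17, lateness 30
J6: 47→55, due 39, lateness 16
Maximum = 30.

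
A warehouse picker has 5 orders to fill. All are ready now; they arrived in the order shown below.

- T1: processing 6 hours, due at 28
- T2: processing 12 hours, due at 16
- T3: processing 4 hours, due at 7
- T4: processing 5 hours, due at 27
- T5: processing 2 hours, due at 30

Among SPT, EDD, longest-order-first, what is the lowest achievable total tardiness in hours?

SPT (increasing processing time): T5 T3 T4 T1 T2.
T5: 0→2, due 30, tardiness 0
T3: 2→6, due 7, tardiness 0
T4: 6→11, due 27, tardiness 0
T1: 11→17, due 28, tardiness 0
T2: 17→29, due 16, tardiness 13
Sum = 0+0+0+0+13 = 13.
EDD (increasing due date): T3 T2 T4 T1 T5.
T3: 0→4, due 7, tardiness 0
T2: 4→16, due 16, tardiness 0
T4: 16→21, due 27, tardiness 0
T1: 21→27, due 28, tardiness 0
T5: 27→29, due 30, tardiness 0
Sum = 0+0+0+0+0 = 0.
LPT (decreasing processing time): T2 T1 T4 T3 T5.
T2: 0→12, due 16, tardiness 0
T1: 12→18, due 28, tardiness 0
T4: 18→23, due 27, tardiness 0
T3: 23→27, due 7, tardiness 20
T5: 27→29, due 30, tardiness 0
Sum = 0+0+0+20+0 = 20.
SPT 13, EDD 0, LPT 20 → minimum 0.

0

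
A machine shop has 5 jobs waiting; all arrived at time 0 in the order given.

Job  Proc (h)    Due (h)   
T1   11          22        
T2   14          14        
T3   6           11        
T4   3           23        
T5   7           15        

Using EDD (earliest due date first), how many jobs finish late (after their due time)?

EDD (increasing due date): T3 T2 T5 T1 T4.
T3: 0→6, due 11, tardiness 0
T2: 6→20, due 14, tardiness 6
T5: 20→27, due 15, tardiness 12
T1: 27→38, due 22, tardiness 16
T4: 38→41, due 23, tardiness 18
Late jobs: 4.

4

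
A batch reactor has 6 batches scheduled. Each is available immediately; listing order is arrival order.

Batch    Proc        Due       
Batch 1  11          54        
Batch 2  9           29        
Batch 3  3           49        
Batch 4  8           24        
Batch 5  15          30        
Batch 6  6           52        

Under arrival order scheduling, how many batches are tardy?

FIFO (arrival order): Batch 1 Batch 2 Batch 3 Batch 4 Batch 5 Batch 6.
Batch 1: 0→11, due 54, tardiness 0
Batch 2: 11→20, due 29, tardiness 0
Batch 3: 20→23, due 49, tardiness 0
Batch 4: 23→31, due 24, tardiness 7
Batch 5: 31→46, due 30, tardiness 16
Batch 6: 46→52, due 52, tardiness 0
Late batches: 2.

2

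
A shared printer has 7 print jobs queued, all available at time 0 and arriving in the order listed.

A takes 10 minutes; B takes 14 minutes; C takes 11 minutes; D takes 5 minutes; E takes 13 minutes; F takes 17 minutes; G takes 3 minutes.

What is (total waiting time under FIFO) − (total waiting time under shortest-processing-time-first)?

76

FIFO (arrival order): A B C D E F G.
A: waits 0, runs 0→10
B: waits 10, runs 10→24
C: waits 24, runs 24→35
D: waits 35, runs 35→40
E: waits 40, runs 40→53
F: waits 53, runs 53→70
G: waits 70, runs 70→73
Sum = 0+10+24+35+40+53+70 = 232.
SPT (increasing processing time): G D A C E B F.
G: waits 0, runs 0→3
D: waits 3, runs 3→8
A: waits 8, runs 8→18
C: waits 18, runs 18→29
E: waits 29, runs 29→42
B: waits 42, runs 42→56
F: waits 56, runs 56→73
Sum = 0+3+8+18+29+42+56 = 156.
Difference = 232 − 156 = 76.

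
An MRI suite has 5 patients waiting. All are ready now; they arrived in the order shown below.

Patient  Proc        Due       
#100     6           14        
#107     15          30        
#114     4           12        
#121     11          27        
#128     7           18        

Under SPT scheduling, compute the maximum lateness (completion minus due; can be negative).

13

SPT (increasing processing time): #114 #100 #128 #121 #107.
#114: 0→4, due 12, lateness -8
#100: 4→10, due 14, lateness -4
#128: 10→17, due 18, lateness -1
#121: 17→28, due 27, lateness 1
#107: 28→43, due 30, lateness 13
Maximum = 13.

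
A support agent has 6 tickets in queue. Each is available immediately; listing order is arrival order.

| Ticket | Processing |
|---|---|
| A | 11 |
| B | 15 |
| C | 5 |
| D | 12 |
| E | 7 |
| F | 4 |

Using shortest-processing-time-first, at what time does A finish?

SPT (increasing processing time): F C E A D B.
F: 0→4
C: 4→9
E: 9→16
A: 16→27

27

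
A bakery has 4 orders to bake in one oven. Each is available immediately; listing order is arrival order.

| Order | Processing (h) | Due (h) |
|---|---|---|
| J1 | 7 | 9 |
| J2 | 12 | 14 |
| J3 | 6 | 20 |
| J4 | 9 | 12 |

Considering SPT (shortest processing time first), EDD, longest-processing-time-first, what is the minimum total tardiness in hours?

32

SPT (increasing processing time): J3 J1 J4 J2.
J3: 0→6, due 20, tardiness 0
J1: 6→13, due 9, tardiness 4
J4: 13→22, due 12, tardiness 10
J2: 22→34, due 14, tardiness 20
Sum = 0+4+10+20 = 34.
EDD (increasing due date): J1 J4 J2 J3.
J1: 0→7, due 9, tardiness 0
J4: 7→16, due 12, tardiness 4
J2: 16→28, due 14, tardiness 14
J3: 28→34, due 20, tardiness 14
Sum = 0+4+14+14 = 32.
LPT (decreasing processing time): J2 J4 J1 J3.
J2: 0→12, due 14, tardiness 0
J4: 12→21, due 12, tardiness 9
J1: 21→28, due 9, tardiness 19
J3: 28→34, due 20, tardiness 14
Sum = 0+9+19+14 = 42.
SPT 34, EDD 32, LPT 42 → minimum 32.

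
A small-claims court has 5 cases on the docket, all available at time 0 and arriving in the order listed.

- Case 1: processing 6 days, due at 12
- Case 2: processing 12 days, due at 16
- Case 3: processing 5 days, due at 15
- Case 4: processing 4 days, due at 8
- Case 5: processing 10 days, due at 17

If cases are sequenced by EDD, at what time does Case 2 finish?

EDD (increasing due date): Case 4 Case 1 Case 3 Case 2 Case 5.
Case 4: 0→4
Case 1: 4→10
Case 3: 10→15
Case 2: 15→27

27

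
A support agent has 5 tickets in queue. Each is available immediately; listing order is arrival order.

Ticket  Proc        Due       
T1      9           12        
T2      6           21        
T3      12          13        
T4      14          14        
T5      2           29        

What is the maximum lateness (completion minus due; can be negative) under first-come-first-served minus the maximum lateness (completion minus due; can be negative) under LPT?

FIFO (arrival order): T1 T2 T3 T4 T5.
T1: 0→9, due 12, lateness -3
T2: 9→15, due 21, lateness -6
T3: 15→27, due 13, lateness 14
T4: 27→41, due 14, lateness 27
T5: 41→43, due 29, lateness 14
Maximum = 27.
LPT (decreasing processing time): T4 T3 T1 T2 T5.
T4: 0→14, due 14, lateness 0
T3: 14→26, due 13, lateness 13
T1: 26→35, due 12, lateness 23
T2: 35→41, due 21, lateness 20
T5: 41→43, due 29, lateness 14
Maximum = 23.
Difference = 27 − 23 = 4.

4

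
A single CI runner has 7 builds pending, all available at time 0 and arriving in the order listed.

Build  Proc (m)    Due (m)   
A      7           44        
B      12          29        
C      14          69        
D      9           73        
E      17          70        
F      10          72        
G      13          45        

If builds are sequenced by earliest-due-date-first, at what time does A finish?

EDD (increasing due date): B A G C E F D.
B: 0→12
A: 12→19

19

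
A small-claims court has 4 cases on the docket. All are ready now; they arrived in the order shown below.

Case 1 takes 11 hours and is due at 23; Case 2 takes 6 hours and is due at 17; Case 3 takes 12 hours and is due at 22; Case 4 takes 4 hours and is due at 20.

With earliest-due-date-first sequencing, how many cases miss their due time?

EDD (increasing due date): Case 2 Case 4 Case 3 Case 1.
Case 2: 0→6, due 17, tardiness 0
Case 4: 6→10, due 20, tardiness 0
Case 3: 10→22, due 22, tardiness 0
Case 1: 22→33, due 23, tardiness 10
Late cases: 1.

1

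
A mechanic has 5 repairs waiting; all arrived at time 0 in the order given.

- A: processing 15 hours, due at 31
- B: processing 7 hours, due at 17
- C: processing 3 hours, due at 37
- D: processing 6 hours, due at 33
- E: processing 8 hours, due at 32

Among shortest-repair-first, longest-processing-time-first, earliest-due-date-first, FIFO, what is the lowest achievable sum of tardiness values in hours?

SPT (increasing processing time): C D B E A.
C: 0→3, due 37, tardiness 0
D: 3→9, due 33, tardiness 0
B: 9→16, due 17, tardiness 0
E: 16→24, due 32, tardiness 0
A: 24→39, due 31, tardiness 8
Sum = 0+0+0+0+8 = 8.
LPT (decreasing processing time): A E B D C.
A: 0→15, due 31, tardiness 0
E: 15→23, due 32, tardiness 0
B: 23→30, due 17, tardiness 13
D: 30→36, due 33, tardiness 3
C: 36→39, due 37, tardiness 2
Sum = 0+0+13+3+2 = 18.
EDD (increasing due date): B A E D C.
B: 0→7, due 17, tardiness 0
A: 7→22, due 31, tardiness 0
E: 22→30, due 32, tardiness 0
D: 30→36, due 33, tardiness 3
C: 36→39, due 37, tardiness 2
Sum = 0+0+0+3+2 = 5.
FIFO (arrival order): A B C D E.
A: 0→15, due 31, tardiness 0
B: 15→22, due 17, tardiness 5
C: 22→25, due 37, tardiness 0
D: 25→31, due 33, tardiness 0
E: 31→39, due 32, tardiness 7
Sum = 0+5+0+0+7 = 12.
SPT 8, LPT 18, EDD 5, FIFO 12 → minimum 5.

5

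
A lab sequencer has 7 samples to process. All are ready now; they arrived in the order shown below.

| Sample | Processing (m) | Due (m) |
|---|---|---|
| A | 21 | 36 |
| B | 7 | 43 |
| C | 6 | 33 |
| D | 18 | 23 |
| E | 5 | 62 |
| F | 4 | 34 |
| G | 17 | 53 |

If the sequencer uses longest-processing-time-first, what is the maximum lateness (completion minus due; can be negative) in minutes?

44

LPT (decreasing processing time): A D G B C E F.
A: 0→21, due 36, lateness -15
D: 21→39, due 23, lateness 16
G: 39→56, due 53, lateness 3
B: 56→63, due 43, lateness 20
C: 63→69, due 33, lateness 36
E: 69→74, due 62, lateness 12
F: 74→78, due 34, lateness 44
Maximum = 44.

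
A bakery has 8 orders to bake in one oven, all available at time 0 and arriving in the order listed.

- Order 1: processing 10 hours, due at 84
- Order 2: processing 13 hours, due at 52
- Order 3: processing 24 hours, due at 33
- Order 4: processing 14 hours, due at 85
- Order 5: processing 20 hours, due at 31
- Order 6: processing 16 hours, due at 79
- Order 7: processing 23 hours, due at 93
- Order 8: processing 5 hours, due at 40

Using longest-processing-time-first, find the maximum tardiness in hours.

LPT (decreasing processing time): Order 3 Order 7 Order 5 Order 6 Order 4 Order 2 Order 1 Order 8.
Order 3: 0→24, due 33, tardiness 0
Order 7: 24→47, due 93, tardiness 0
Order 5: 47→67, due 31, tardiness 36
Order 6: 67→83, due 79, tardiness 4
Order 4: 83→97, due 85, tardiness 12
Order 2: 97→110, due 52, tardiness 58
Order 1: 110→120, due 84, tardiness 36
Order 8: 120→125, due 40, tardiness 85
Maximum = 85.

85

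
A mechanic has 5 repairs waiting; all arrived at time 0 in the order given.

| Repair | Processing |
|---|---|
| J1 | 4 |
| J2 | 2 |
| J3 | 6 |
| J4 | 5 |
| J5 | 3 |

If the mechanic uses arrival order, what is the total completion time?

FIFO (arrival order): J1 J2 J3 J4 J5.
J1: 0→4
J2: 4→6
J3: 6→12
J4: 12→17
J5: 17→20
Sum = 4+6+12+17+20 = 59.

59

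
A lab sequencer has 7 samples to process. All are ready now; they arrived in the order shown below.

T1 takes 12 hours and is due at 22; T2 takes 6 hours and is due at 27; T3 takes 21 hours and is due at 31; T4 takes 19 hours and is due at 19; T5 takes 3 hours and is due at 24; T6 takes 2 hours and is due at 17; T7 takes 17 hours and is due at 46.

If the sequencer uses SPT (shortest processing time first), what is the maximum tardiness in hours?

49

SPT (increasing processing time): T6 T5 T2 T1 T7 T4 T3.
T6: 0→2, due 17, tardiness 0
T5: 2→5, due 24, tardiness 0
T2: 5→11, due 27, tardiness 0
T1: 11→23, due 22, tardiness 1
T7: 23→40, due 46, tardiness 0
T4: 40→59, due 19, tardiness 40
T3: 59→80, due 31, tardiness 49
Maximum = 49.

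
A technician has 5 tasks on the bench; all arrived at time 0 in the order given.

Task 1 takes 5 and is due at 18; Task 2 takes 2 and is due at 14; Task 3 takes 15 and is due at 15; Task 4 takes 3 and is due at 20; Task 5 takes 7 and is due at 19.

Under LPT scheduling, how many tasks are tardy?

LPT (decreasing processing time): Task 3 Task 5 Task 1 Task 4 Task 2.
Task 3: 0→15, due 15, tardiness 0
Task 5: 15→22, due 19, tardiness 3
Task 1: 22→27, due 18, tardiness 9
Task 4: 27→30, due 20, tardiness 10
Task 2: 30→32, due 14, tardiness 18
Late tasks: 4.

4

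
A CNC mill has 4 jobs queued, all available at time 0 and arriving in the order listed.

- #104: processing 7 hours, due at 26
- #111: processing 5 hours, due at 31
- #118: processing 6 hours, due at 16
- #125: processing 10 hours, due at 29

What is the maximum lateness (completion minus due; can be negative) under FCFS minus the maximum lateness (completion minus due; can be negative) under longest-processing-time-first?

FIFO (arrival order): #104 #111 #118 #125.
#104: 0→7, due 26, lateness -19
#111: 7→12, due 31, lateness -19
#118: 12→18, due 16, lateness 2
#125: 18→28, due 29, lateness -1
Maximum = 2.
LPT (decreasing processing time): #125 #104 #118 #111.
#125: 0→10, due 29, lateness -19
#104: 10→17, due 26, lateness -9
#118: 17→23, due 16, lateness 7
#111: 23→28, due 31, lateness -3
Maximum = 7.
Difference = 2 − 7 = -5.

-5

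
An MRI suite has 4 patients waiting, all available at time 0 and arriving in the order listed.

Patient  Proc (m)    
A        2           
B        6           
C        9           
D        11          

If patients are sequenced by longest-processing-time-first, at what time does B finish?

26

LPT (decreasing processing time): D C B A.
D: 0→11
C: 11→20
B: 20→26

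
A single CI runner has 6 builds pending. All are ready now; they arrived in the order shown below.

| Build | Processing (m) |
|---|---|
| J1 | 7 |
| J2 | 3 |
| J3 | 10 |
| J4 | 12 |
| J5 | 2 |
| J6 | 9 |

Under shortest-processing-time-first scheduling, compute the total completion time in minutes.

SPT (increasing processing time): J5 J2 J1 J6 J3 J4.
J5: 0→2
J2: 2→5
J1: 5→12
J6: 12→21
J3: 21→31
J4: 31→43
Sum = 2+5+12+21+31+43 = 114.

114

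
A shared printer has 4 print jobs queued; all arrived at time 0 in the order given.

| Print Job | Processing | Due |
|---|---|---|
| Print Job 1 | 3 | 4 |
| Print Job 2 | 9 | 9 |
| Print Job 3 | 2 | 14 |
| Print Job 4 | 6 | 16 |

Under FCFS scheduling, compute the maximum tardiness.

4

FIFO (arrival order): Print Job 1 Print Job 2 Print Job 3 Print Job 4.
Print Job 1: 0→3, due 4, tardiness 0
Print Job 2: 3→12, due 9, tardiness 3
Print Job 3: 12→14, due 14, tardiness 0
Print Job 4: 14→20, due 16, tardiness 4
Maximum = 4.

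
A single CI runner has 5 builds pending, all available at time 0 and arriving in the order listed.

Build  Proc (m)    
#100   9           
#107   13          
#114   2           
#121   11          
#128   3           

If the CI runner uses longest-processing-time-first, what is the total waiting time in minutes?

106

LPT (decreasing processing time): #107 #121 #100 #128 #114.
#107: waits 0, runs 0→13
#121: waits 13, runs 13→24
#100: waits 24, runs 24→33
#128: waits 33, runs 33→36
#114: waits 36, runs 36→38
Sum = 0+13+24+33+36 = 106.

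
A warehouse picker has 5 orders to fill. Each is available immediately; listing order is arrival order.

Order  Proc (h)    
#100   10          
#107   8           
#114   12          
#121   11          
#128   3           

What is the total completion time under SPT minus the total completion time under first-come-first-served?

-32

SPT (increasing processing time): #128 #107 #100 #121 #114.
#128: 0→3
#107: 3→11
#100: 11→21
#121: 21→32
#114: 32→44
Sum = 3+11+21+32+44 = 111.
FIFO (arrival order): #100 #107 #114 #121 #128.
#100: 0→10
#107: 10→18
#114: 18→30
#121: 30→41
#128: 41→44
Sum = 10+18+30+41+44 = 143.
Difference = 111 − 143 = -32.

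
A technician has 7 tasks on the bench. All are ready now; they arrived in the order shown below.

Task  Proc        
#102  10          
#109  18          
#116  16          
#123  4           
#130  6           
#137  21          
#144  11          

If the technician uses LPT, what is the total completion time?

425

LPT (decreasing processing time): #137 #109 #116 #144 #102 #130 #123.
#137: 0→21
#109: 21→39
#116: 39→55
#144: 55→66
#102: 66→76
#130: 76→82
#123: 82→86
Sum = 21+39+55+66+76+82+86 = 425.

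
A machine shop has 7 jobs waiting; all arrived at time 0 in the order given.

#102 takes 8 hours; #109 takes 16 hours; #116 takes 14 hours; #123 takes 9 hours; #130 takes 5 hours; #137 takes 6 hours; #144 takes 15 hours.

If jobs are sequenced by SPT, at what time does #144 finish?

57

SPT (increasing processing time): #130 #137 #102 #123 #116 #144 #109.
#130: 0→5
#137: 5→11
#102: 11→19
#123: 19→28
#116: 28→42
#144: 42→57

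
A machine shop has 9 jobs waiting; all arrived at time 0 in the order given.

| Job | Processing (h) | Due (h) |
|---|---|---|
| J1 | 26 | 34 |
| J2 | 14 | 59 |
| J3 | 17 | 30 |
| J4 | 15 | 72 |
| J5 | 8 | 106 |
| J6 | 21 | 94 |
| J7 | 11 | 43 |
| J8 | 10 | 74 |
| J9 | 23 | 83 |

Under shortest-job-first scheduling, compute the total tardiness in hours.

SPT (increasing processing time): J5 J8 J7 J2 J4 J3 J6 J9 J1.
J5: 0→8, due 106, tardiness 0
J8: 8→18, due 74, tardiness 0
J7: 18→29, due 43, tardiness 0
J2: 29→43, due 59, tardiness 0
J4: 43→58, due 72, tardiness 0
J3: 58→75, due 30, tardiness 45
J6: 75→96, due 94, tardiness 2
J9: 96→119, due 83, tardiness 36
J1: 119→145, due 34, tardiness 111
Sum = 0+0+0+0+0+45+2+36+111 = 194.

194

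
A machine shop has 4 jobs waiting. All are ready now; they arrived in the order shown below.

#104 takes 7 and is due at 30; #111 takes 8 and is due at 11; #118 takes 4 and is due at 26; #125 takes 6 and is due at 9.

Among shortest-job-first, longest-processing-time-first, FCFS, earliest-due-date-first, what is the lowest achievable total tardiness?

SPT (increasing processing time): #118 #125 #104 #111.
#118: 0→4, due 26, tardiness 0
#125: 4→10, due 9, tardiness 1
#104: 10→17, due 30, tardiness 0
#111: 17→25, due 11, tardiness 14
Sum = 0+1+0+14 = 15.
LPT (decreasing processing time): #111 #104 #125 #118.
#111: 0→8, due 11, tardiness 0
#104: 8→15, due 30, tardiness 0
#125: 15→21, due 9, tardiness 12
#118: 21→25, due 26, tardiness 0
Sum = 0+0+12+0 = 12.
FIFO (arrival order): #104 #111 #118 #125.
#104: 0→7, due 30, tardiness 0
#111: 7→15, due 11, tardiness 4
#118: 15→19, due 26, tardiness 0
#125: 19→25, due 9, tardiness 16
Sum = 0+4+0+16 = 20.
EDD (increasing due date): #125 #111 #118 #104.
#125: 0→6, due 9, tardiness 0
#111: 6→14, due 11, tardiness 3
#118: 14→18, due 26, tardiness 0
#104: 18→25, due 30, tardiness 0
Sum = 0+3+0+0 = 3.
SPT 15, LPT 12, FIFO 20, EDD 3 → minimum 3.

3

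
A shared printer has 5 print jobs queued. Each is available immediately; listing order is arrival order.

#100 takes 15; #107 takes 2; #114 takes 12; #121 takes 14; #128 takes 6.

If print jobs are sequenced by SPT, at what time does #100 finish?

49

SPT (increasing processing time): #107 #128 #114 #121 #100.
#107: 0→2
#128: 2→8
#114: 8→20
#121: 20→34
#100: 34→49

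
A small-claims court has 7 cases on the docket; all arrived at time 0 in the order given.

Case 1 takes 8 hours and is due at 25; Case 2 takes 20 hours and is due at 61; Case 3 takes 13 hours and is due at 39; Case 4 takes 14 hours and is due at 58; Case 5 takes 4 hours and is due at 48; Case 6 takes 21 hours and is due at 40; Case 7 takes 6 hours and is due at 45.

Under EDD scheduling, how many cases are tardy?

5

EDD (increasing due date): Case 1 Case 3 Case 6 Case 7 Case 5 Case 4 Case 2.
Case 1: 0→8, due 25, tardiness 0
Case 3: 8→21, due 39, tardiness 0
Case 6: 21→42, due 40, tardiness 2
Case 7: 42→48, due 45, tardiness 3
Case 5: 48→52, due 48, tardiness 4
Case 4: 52→66, due 58, tardiness 8
Case 2: 66→86, due 61, tardiness 25
Late cases: 5.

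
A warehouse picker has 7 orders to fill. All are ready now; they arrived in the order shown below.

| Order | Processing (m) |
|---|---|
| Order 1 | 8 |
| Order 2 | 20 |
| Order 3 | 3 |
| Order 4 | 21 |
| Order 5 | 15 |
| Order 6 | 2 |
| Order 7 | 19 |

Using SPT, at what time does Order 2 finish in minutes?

67

SPT (increasing processing time): Order 6 Order 3 Order 1 Order 5 Order 7 Order 2 Order 4.
Order 6: 0→2
Order 3: 2→5
Order 1: 5→13
Order 5: 13→28
Order 7: 28→47
Order 2: 47→67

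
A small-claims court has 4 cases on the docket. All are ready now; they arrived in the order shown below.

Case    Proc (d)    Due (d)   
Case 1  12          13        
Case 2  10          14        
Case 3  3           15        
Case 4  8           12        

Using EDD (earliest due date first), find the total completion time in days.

EDD (increasing due date): Case 4 Case 1 Case 2 Case 3.
Case 4: 0→8
Case 1: 8→20
Case 2: 20→30
Case 3: 30→33
Sum = 8+20+30+33 = 91.

91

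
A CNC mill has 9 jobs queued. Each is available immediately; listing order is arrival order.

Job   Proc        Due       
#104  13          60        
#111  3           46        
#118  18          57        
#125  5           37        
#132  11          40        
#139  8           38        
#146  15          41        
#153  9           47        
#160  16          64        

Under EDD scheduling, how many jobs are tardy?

EDD (increasing due date): #125 #139 #132 #146 #111 #153 #118 #104 #160.
#125: 0→5, due 37, tardiness 0
#139: 5→13, due 38, tardiness 0
#132: 13→24, due 40, tardiness 0
#146: 24→39, due 41, tardiness 0
#111: 39→42, due 46, tardiness 0
#153: 42→51, due 47, tardiness 4
#118: 51→69, due 57, tardiness 12
#104: 69→82, due 60, tardiness 22
#160: 82→98, due 64, tardiness 34
Late jobs: 4.

4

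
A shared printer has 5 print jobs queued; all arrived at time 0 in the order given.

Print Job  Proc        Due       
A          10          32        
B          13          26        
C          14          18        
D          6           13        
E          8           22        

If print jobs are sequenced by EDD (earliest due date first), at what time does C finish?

20

EDD (increasing due date): D C E B A.
D: 0→6
C: 6→20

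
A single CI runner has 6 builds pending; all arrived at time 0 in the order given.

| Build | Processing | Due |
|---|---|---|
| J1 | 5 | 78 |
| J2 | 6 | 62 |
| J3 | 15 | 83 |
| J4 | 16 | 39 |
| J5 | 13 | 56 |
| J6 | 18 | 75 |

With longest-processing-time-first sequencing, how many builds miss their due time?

2

LPT (decreasing processing time): J6 J4 J3 J5 J2 J1.
J6: 0→18, due 75, tardiness 0
J4: 18→34, due 39, tardiness 0
J3: 34→49, due 83, tardiness 0
J5: 49→62, due 56, tardiness 6
J2: 62→68, due 62, tardiness 6
J1: 68→73, due 78, tardiness 0
Late builds: 2.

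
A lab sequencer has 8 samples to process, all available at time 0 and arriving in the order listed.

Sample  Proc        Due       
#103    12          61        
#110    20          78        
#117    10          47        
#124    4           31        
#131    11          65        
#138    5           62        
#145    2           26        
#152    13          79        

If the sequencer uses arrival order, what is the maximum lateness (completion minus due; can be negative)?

38

FIFO (arrival order): #103 #110 #117 #124 #131 #138 #145 #152.
#103: 0→12, due 61, lateness -49
#110: 12→32, due 78, lateness -46
#117: 32→42, due 47, lateness -5
#124: 42→46, due 31, lateness 15
#131: 46→57, due 65, lateness -8
#138: 57→62, due 62, lateness 0
#145: 62→64, due 26, lateness 38
#152: 64→77, due 79, lateness -2
Maximum = 38.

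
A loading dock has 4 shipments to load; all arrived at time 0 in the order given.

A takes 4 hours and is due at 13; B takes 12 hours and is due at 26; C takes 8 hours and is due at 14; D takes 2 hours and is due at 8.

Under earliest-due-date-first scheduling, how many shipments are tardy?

EDD (increasing due date): D A C B.
D: 0→2, due 8, tardiness 0
A: 2→6, due 13, tardiness 0
C: 6→14, due 14, tardiness 0
B: 14→26, due 26, tardiness 0
Late shipments: 0.

0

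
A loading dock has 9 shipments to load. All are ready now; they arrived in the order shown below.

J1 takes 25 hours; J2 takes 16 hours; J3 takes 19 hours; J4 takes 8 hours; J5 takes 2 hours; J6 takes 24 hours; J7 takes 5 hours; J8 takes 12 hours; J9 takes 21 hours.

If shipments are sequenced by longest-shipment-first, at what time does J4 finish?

LPT (decreasing processing time): J1 J6 J9 J3 J2 J8 J4 J7 J5.
J1: 0→25
J6: 25→49
J9: 49→70
J3: 70→89
J2: 89→105
J8: 105→117
J4: 117→125

125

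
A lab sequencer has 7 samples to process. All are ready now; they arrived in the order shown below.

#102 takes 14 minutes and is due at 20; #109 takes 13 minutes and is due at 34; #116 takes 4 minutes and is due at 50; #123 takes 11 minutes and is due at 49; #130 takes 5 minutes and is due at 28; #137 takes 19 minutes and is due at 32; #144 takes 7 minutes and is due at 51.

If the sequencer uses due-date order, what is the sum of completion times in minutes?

EDD (increasing due date): #102 #130 #137 #109 #123 #116 #144.
#102: 0→14
#130: 14→19
#137: 19→38
#109: 38→51
#123: 51→62
#116: 62→66
#144: 66→73
Sum = 14+19+38+51+62+66+73 = 323.

323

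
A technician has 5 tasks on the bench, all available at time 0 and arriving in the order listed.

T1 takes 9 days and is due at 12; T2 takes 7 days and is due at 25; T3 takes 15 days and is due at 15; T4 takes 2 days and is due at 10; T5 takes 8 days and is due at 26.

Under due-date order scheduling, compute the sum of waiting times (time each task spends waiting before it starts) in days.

72

EDD (increasing due date): T4 T1 T3 T2 T5.
T4: waits 0, runs 0→2
T1: waits 2, runs 2→11
T3: waits 11, runs 11→26
T2: waits 26, runs 26→33
T5: waits 33, runs 33→41
Sum = 0+2+11+26+33 = 72.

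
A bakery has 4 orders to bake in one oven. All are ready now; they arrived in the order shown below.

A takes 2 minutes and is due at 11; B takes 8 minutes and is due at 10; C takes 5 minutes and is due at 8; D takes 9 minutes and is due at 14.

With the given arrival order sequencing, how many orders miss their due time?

FIFO (arrival order): A B C D.
A: 0→2, due 11, tardiness 0
B: 2→10, due 10, tardiness 0
C: 10→15, due 8, tardiness 7
D: 15→24, due 14, tardiness 10
Late orders: 2.

2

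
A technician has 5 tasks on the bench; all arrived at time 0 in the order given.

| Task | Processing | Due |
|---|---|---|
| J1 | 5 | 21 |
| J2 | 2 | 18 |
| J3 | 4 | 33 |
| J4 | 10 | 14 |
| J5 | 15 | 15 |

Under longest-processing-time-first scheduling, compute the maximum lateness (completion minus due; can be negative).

18

LPT (decreasing processing time): J5 J4 J1 J3 J2.
J5: 0→15, due 15, lateness 0
J4: 15→25, due 14, lateness 11
J1: 25→30, due 21, lateness 9
J3: 30→34, due 33, lateness 1
J2: 34→36, due 18, lateness 18
Maximum = 18.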